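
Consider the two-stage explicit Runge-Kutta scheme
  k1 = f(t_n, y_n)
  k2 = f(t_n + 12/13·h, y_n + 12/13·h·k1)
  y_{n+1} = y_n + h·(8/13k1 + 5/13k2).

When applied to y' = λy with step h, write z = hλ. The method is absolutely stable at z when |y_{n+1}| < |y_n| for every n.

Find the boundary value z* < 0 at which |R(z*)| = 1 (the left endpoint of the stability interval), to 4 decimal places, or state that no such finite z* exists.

Test eqn y'=λy, z=hλ:
  k1=λy_n ⇒ h·k1=z·y_n;  k2=λ(1+12/13z)y_n ⇒ h·k2=z(1+12/13z)y_n
  y_{n+1}/y_n = 1 + 8/13z + 5/13z(1+12/13z) = 1 + z + 60/169z²
  ⇒ R(z) = 1 + z + 60/169z².

Solve |R(x)|<1 on ℝ⁻.
x=-0.9: |R|=0.3876
R=1: x+60/169x²=0 ⇒ x=−169/60=-2.8167; min R=1−1/(4·60/169)=0.2958>−1
Confirm numerically:
  x=-2.632: |R|=0.82744 <1
  x=-2.455: |R|=0.68477 <1
  x=-2.225: |R|=0.53262 <1
  x=-3.261: |R|=1.51443 >1
  x=-3.183: |R|=1.41398 >1
  x=-3.097: |R|=1.30823 >1
Stable set (-2.8167, 0).

z* = -2.8167.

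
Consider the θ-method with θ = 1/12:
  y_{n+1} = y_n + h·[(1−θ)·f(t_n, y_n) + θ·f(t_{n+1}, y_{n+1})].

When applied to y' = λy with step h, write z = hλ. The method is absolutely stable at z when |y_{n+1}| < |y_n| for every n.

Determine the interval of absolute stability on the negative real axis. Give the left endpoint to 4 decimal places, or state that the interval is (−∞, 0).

On y'=λy, z=hλ:
  y_{n+1} = y_n + z·[11/12·y_n + 1/12·y_{n+1}] ⇒ (1 − 1/12z)y_{n+1} = (1 + 11/12z)y_n
  ⇒ R(z) = (1 + 11/12z)/(1 − 1/12z).

Boundary: |R(x)|=1, x<0.
x=-1.67: |R|=0.4660
R=−1: 1+11/12x = −1+1/12x ⇒ -5/6x=2 ⇒ x=2/(-5/6)=-2.4000
Confirm numerically:
  x=-2.063: |R|=0.76036 <1
  x=-1.906: |R|=0.64476 <1
  x=-1.868: |R|=0.61638 <1
  x=-1.754: |R|=0.53032 <1
  x=-2.964: |R|=1.37690 >1
  x=-2.918: |R|=1.34723 >1
  x=-2.561: |R|=1.11057 >1
So |R|<1 on (-2.4000, 0).

(-2.4000, 0).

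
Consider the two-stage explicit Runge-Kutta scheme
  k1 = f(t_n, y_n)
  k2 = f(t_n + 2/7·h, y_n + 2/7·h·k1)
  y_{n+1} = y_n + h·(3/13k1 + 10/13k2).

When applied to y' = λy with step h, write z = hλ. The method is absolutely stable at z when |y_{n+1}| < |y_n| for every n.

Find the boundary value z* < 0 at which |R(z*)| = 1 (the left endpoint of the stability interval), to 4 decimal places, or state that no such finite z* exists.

z* = -4.5500.

Test eqn y'=λy, z=hλ:
  k1=λy_n ⇒ h·k1=z·y_n;  k2=λ(1+2/7z)y_n ⇒ h·k2=z(1+2/7z)y_n
  y_{n+1}/y_n = 1 + 3/13z + 10/13z(1+2/7z) = 1 + z + 20/91z²
  R(z) = 1 + z + 20/91z².

Solve |R(x)|<1 on ℝ⁻.
x=-0.77: |R|=0.3603
R=1: x+20/91x²=0 ⇒ x=−91/20=-4.5500; min R=1−1/(4·20/91)=-0.1375>−1
Confirm numerically:
  x=-4.227: |R|=0.69993 <1
  x=-3.825: |R|=0.39052 <1
  x=-3.089: |R|=0.00813 <1
  x=-5.005: |R|=1.50050 >1
  x=-4.931: |R|=1.41290 >1
  x=-4.788: |R|=1.25045 >1
Stable set (-4.5500, 0).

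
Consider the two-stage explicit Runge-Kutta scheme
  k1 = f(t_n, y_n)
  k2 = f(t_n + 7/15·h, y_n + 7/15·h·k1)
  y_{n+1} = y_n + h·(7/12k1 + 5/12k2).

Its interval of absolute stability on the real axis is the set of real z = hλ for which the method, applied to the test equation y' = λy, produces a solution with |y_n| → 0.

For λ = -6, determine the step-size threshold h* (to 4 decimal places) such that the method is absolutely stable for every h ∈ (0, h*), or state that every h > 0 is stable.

Test eqn y'=λy, z=hλ:
  k1=λy_n ⇒ h·k1=z·y_n;  k2=λ(1+7/15z)y_n ⇒ h·k2=z(1+7/15z)y_n
  y_{n+1}/y_n = 1 + 7/12z + 5/12z(1+7/15z) = 1 + z + 7/36z²
  Hence R(z) = 1 + z + 7/36z².

Find x<0 with |R(x)|<1.
x=-1.79: |R|=0.1670
R=1: x+7/36x²=0 ⇒ x=−36/7=-5.1429; min R=1−1/(4·7/36)=-0.2857>−1
Confirm numerically:
  x=-4.911: |R|=0.77860 <1
  x=-3.692: |R|=0.04155 <1
  x=-3.350: |R|=0.16785 <1
  x=-5.572: |R|=1.46495 >1
  x=-5.380: |R|=1.24808 >1
Stable set (-5.1429, 0).

(-5.1429,0); λ=-6 ⇒ h* = (36/7)/6 = 0.8571.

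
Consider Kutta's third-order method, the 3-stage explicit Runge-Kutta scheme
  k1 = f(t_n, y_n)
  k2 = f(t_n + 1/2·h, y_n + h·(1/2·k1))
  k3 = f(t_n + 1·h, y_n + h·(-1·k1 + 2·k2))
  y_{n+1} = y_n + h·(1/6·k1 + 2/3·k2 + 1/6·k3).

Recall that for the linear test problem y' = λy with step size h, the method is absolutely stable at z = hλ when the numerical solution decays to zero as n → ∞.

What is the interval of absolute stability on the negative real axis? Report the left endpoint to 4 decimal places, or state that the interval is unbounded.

Set f=λy, z=hλ:
  order 3, 3-stage ⇒ R(z)=1+z+z^2/2+z^3/6
  (e.g. R(-1.34)=0.15678, |R|=0.15678)

Solve |R(x)|<1 on ℝ⁻.
x=-1.34: |R|=0.1568
|R(-1.9)|=0.2382 |R(-1.76)|=0.1198 |R(-1.51)|=0.0562
Bisect:
  x_lo=-3.2324 |R|=2.6372  x_hi=-0.1691 |R|=0.8444
  mid=-1.70075 |R|=0.07439 →hi
  mid=-2.46660 |R|=0.92572 →hi
  mid=-2.84952 |R|=1.64587 →lo
  mid=-2.65806 |R|=1.25541 →lo
  mid=-2.56233 |R|=1.08340 →lo
  mid=-2.51446 |R|=1.00282 →lo
  mid=-2.49053 |R|=0.96384 →hi
  mid=-2.50250 |R|=0.98323 →hi
  ...
  [-2.51278,-2.51259] ⇒ x*=-2.5127
Stable set (-2.5127, 0).

(-2.5127, 0).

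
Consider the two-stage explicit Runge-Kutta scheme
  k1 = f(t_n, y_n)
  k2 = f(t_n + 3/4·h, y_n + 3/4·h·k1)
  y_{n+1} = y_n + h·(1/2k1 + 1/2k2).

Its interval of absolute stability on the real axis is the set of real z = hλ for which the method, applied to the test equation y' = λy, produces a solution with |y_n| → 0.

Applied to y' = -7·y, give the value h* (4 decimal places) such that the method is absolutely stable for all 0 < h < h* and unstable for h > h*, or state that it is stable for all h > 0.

With y'=λy (z=hλ):
  k1=λy_n ⇒ h·k1=z·y_n;  k2=λ(1+3/4z)y_n ⇒ h·k2=z(1+3/4z)y_n
  y_{n+1}/y_n = 1 + 1/2z + 1/2z(1+3/4z) = 1 + z + 3/8z²
  so R(z) = 1 + z + 3/8z².

Boundary: |R(x)|=1, x<0.
x=-0.88: |R|=0.4104
R=1: x+3/8x²=0 ⇒ x=−8/3=-2.6667; min R=1−1/(4·3/8)=0.3333>−1
Confirm numerically:
  x=-2.220: |R|=0.62815 <1
  x=-1.823: |R|=0.42325 <1
  x=-1.135: |R|=0.34808 <1
  x=-3.016: |R|=1.39510 >1
  x=-2.862: |R|=1.20964 >1
So |R|<1 on (-2.6667, 0).

(-2.6667,0); λ=-7 ⇒ h* = (8/3)/7 = 0.3810.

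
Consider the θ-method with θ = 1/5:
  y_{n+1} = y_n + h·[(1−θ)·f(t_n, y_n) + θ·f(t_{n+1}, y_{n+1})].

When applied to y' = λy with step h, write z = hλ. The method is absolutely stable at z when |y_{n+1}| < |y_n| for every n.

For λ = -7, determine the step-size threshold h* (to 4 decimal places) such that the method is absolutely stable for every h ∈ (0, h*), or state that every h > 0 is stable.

(-3.3333,0); λ=-7 ⇒ h* = (10/3)/7 = 0.4762.

Set f=λy, z=hλ:
  y_{n+1} = y_n + z·[4/5·y_n + 1/5·y_{n+1}] ⇒ (1 − 1/5z)y_{n+1} = (1 + 4/5z)y_n
  Hence R(z) = (1 + 4/5z)/(1 − 1/5z).

Solve |R(x)|<1 on ℝ⁻.
x=-1.07: |R|=0.1186
R=−1: 1+4/5x = −1+1/5x ⇒ -3/5x=2 ⇒ x=2/(-3/5)=-3.3333
Confirm numerically:
  x=-3.131: |R|=0.92535 <1
  x=-3.072: |R|=0.90287 <1
  x=-2.460: |R|=0.64879 <1
  x=-1.503: |R|=0.15562 <1
  x=-3.904: |R|=1.19227 >1
  x=-3.816: |R|=1.16425 >1
Interval (-3.3333, 0).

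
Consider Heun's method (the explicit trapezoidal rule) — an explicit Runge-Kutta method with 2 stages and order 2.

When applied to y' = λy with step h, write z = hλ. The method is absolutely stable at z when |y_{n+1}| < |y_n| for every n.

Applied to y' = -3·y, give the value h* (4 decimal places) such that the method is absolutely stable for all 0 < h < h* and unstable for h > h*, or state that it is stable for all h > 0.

With y'=λy (z=hλ):
  order 2, 2-stage ⇒ R(z)=1+z+z^2/2
  (e.g. R(-1.35)=0.56125, |R|=0.56125)

Solve |R(x)|<1 on ℝ⁻.
x=-1.35: |R|=0.5613
|R(-1.19)|=0.5181 |R(-1.16)|=0.5128 |R(-0.67)|=0.5544
Bisect:
  x_lo=-2.6451 |R|=1.8532  x_hi=-0.0622 |R|=0.9397
  mid=-1.35367 |R|=0.56254 →hi
  mid=-1.99940 |R|=0.99940 →hi
  mid=-2.32226 |R|=1.37419 →lo
  mid=-2.16083 |R|=1.17377 →lo
  mid=-2.08012 |R|=1.08332 →lo
  mid=-2.03976 |R|=1.04055 →lo
  mid=-2.01958 |R|=1.01977 →lo
  ...
  [-2.00003,-1.99987] ⇒ x*=-2.0000
Interval (-2.0000, 0).

(-2.0000,0); λ=-3 ⇒ h* = 0.6667.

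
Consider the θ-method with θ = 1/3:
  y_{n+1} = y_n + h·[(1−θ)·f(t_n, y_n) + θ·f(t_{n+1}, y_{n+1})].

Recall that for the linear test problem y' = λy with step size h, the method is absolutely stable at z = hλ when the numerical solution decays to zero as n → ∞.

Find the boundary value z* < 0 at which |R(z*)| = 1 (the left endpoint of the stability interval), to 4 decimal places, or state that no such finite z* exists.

With y'=λy (z=hλ):
  y_{n+1} = y_n + z·[2/3·y_n + 1/3·y_{n+1}] ⇒ (1 − 1/3z)y_{n+1} = (1 + 2/3z)y_n
  ⇒ R(z) = (1 + 2/3z)/(1 − 1/3z).

Solve |R(x)|<1 on ℝ⁻.
x=-0.55: |R|=0.5352
R=−1: 1+2/3x = −1+1/3x ⇒ -1/3x=2 ⇒ x=2/(-1/3)=-6.0000
Confirm numerically:
  x=-5.094: |R|=0.88807 <1
  x=-3.278: |R|=0.56642 <1
  x=-3.080: |R|=0.51974 <1
  x=-6.501: |R|=1.05273 >1
  x=-6.155: |R|=1.01693 >1
So |R|<1 on (-6.0000, 0).

left endpoint -6.0000.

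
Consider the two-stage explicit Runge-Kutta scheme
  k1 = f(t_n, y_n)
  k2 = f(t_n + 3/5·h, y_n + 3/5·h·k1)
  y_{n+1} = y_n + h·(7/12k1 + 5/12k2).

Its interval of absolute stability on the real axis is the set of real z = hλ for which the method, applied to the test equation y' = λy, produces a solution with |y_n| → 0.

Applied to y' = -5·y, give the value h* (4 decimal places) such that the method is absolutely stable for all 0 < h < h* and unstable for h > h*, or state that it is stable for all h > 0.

(-4.0000,0); λ=-5 ⇒ h* = (4)/5 = 0.8000.

Test eqn y'=λy, z=hλ:
  k1=λy_n ⇒ h·k1=z·y_n;  k2=λ(1+3/5z)y_n ⇒ h·k2=z(1+3/5z)y_n
  y_{n+1}/y_n = 1 + 7/12z + 5/12z(1+3/5z) = 1 + z + 1/4z²
  so R(z) = 1 + z + 1/4z².

Boundary: |R(x)|=1, x<0.
x=-1.7: |R|=0.0225
R=1: x+1/4x²=0 ⇒ x=−4=-4.0000; min R=1−1/(4·1/4)=0.0000>−1
Confirm numerically:
  x=-2.415: |R|=0.04306 <1
  x=-1.861: |R|=0.00483 <1
  x=-1.804: |R|=0.00960 <1
  x=-1.698: |R|=0.02280 <1
  x=-4.453: |R|=1.50430 >1
  x=-4.426: |R|=1.47137 >1
  x=-4.252: |R|=1.26788 >1
So |R|<1 on (-4.0000, 0).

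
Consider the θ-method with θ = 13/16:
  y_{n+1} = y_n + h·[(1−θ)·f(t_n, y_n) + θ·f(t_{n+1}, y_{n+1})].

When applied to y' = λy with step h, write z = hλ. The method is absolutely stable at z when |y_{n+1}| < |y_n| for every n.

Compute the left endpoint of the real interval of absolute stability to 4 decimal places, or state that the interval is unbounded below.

(−∞, 0) — no finite endpoint.

Set f=λy, z=hλ:
  y_{n+1} = y_n + z·[3/16·y_n + 13/16·y_{n+1}] ⇒ (1 − 13/16z)y_{n+1} = (1 + 3/16z)y_n
  R(z) = (1 + 3/16z)/(1 − 13/16z).

Find x<0 with |R(x)|<1.
x=-1.56: |R|=0.3120
x=-2: |R|=0.2381
x=-10: |R|=0.0959
x=-100: |R|=0.2158
θ=13/16≥1/2 ⇒ |1+3/16x|<|1−13/16x| ∀x<0 ⇒ unbounded interval.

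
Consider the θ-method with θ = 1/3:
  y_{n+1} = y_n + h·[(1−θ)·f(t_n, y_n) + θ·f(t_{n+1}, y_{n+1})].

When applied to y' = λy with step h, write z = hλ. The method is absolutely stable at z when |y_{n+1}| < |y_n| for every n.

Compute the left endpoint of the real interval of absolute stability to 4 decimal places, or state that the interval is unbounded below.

left endpoint -6.0000.

Set f=λy, z=hλ:
  y_{n+1} = y_n + z·[2/3·y_n + 1/3·y_{n+1}] ⇒ (1 − 1/3z)y_{n+1} = (1 + 2/3z)y_n
  ⇒ R(z) = (1 + 2/3z)/(1 − 1/3z).

Need |R(x)|<1, x<0.
x=-0.62: |R|=0.4862
R=−1: 1+2/3x = −1+1/3x ⇒ -1/3x=2 ⇒ x=2/(-1/3)=-6.0000
Confirm numerically:
  x=-5.380: |R|=0.92601 <1
  x=-3.920: |R|=0.69942 <1
  x=-3.705: |R|=0.65772 <1
  x=-6.405: |R|=1.04306 >1
  x=-6.043: |R|=1.00476 >1
Stable set (-6.0000, 0).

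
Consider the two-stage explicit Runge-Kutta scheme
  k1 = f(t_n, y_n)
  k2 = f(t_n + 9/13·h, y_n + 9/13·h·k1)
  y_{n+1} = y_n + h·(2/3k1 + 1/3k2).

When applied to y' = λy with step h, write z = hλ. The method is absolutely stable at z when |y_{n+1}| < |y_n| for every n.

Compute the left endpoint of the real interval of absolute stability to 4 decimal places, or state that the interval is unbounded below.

z* = -4.3333.

With y'=λy (z=hλ):
  k1=λy_n ⇒ h·k1=z·y_n;  k2=λ(1+9/13z)y_n ⇒ h·k2=z(1+9/13z)y_n
  y_{n+1}/y_n = 1 + 2/3z + 1/3z(1+9/13z) = 1 + z + 3/13z²
  Hence R(z) = 1 + z + 3/13z².

Need |R(x)|<1, x<0.
x=-0.37: |R|=0.6616
R=1: x+3/13x²=0 ⇒ x=−13/3=-4.3333; min R=1−1/(4·3/13)=-0.0833>−1
Confirm numerically:
  x=-2.559: |R|=0.04781 <1
  x=-2.485: |R|=0.05995 <1
  x=-2.437: |R|=0.06647 <1
  x=-4.839: |R|=1.56467 >1
  x=-4.793: |R|=1.50843 >1
  x=-4.602: |R|=1.28532 >1
So |R|<1 on (-4.3333, 0).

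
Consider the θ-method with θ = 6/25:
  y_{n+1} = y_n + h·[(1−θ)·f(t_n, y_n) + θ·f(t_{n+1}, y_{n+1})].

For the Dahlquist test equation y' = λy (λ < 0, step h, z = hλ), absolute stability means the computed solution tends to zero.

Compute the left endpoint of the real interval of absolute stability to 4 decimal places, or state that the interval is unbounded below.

Test eqn y'=λy, z=hλ:
  y_{n+1} = y_n + z·[19/25·y_n + 6/25·y_{n+1}] ⇒ (1 − 6/25z)y_{n+1} = (1 + 19/25z)y_n
  Hence R(z) = (1 + 19/25z)/(1 − 6/25z).

Find x<0 with |R(x)|<1.
x=-1.1: |R|=0.1297
R=−1: 1+19/25x = −1+6/25x ⇒ -13/25x=2 ⇒ x=2/(-13/25)=-3.8462
Confirm numerically:
  x=-3.258: |R|=0.82836 <1
  x=-2.965: |R|=0.73230 <1
  x=-2.846: |R|=0.69099 <1
  x=-4.221: |R|=1.09683 >1
  x=-4.173: |R|=1.08492 >1
So |R|<1 on (-3.8462, 0).

left endpoint -3.8462.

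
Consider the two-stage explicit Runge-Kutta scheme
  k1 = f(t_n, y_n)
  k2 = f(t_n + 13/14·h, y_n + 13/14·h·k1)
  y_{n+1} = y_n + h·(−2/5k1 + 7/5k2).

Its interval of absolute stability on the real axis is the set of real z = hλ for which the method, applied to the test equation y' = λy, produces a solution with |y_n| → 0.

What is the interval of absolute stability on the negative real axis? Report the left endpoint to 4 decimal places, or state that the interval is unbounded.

z∈(-0.7692,0).

Test eqn y'=λy, z=hλ:
  k1=λy_n ⇒ h·k1=z·y_n;  k2=λ(1+13/14z)y_n ⇒ h·k2=z(1+13/14z)y_n
  y_{n+1}/y_n = 1 − 2/5z + 7/5z(1+13/14z) = 1 + z + 13/10z²
  so R(z) = 1 + z + 13/10z².

Find x<0 with |R(x)|<1.
x=-1.59: |R|=2.6965
R=1: x+13/10x²=0 ⇒ x=−10/13=-0.7692; min R=1−1/(4·13/10)=0.8077>−1
Confirm numerically:
  x=-0.639: |R|=0.89182 <1
  x=-0.620: |R|=0.87972 <1
  x=-0.595: |R|=0.86523 <1
  x=-0.551: |R|=0.84368 <1
  x=-1.046: |R|=1.37635 >1
  x=-0.886: |R|=1.13449 >1
So |R|<1 on (-0.7692, 0).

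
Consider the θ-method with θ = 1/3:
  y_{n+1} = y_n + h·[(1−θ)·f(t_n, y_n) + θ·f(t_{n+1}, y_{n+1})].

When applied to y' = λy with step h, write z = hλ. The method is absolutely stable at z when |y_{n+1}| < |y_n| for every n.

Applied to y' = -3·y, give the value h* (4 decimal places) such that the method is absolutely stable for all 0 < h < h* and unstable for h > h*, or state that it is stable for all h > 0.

(-6.0000,0); λ=-3 ⇒ h* = (6)/3 = 2.0000.

On y'=λy, z=hλ:
  y_{n+1} = y_n + z·[2/3·y_n + 1/3·y_{n+1}] ⇒ (1 − 1/3z)y_{n+1} = (1 + 2/3z)y_n
  R(z) = (1 + 2/3z)/(1 − 1/3z).

Find x<0 with |R(x)|<1.
x=-1.27: |R|=0.1077
R=−1: 1+2/3x = −1+1/3x ⇒ -1/3x=2 ⇒ x=2/(-1/3)=-6.0000
Confirm numerically:
  x=-5.601: |R|=0.95361 <1
  x=-4.430: |R|=0.78869 <1
  x=-3.785: |R|=0.67354 <1
  x=-3.491: |R|=0.61346 <1
  x=-6.416: |R|=1.04418 >1
  x=-6.145: |R|=1.01586 >1
Interval (-6.0000, 0).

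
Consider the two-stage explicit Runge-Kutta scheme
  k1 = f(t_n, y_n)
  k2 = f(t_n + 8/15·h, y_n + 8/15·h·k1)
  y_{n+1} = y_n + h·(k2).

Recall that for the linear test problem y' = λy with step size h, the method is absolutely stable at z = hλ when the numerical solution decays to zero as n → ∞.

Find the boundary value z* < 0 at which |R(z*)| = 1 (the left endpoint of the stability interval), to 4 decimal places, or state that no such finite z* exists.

On y'=λy, z=hλ:
  k1=λy_n ⇒ h·k1=z·y_n;  k2=λ(1+8/15z)y_n ⇒ h·k2=z(1+8/15z)y_n
  y_{n+1}/y_n = 1 + z(1+8/15z) = 1 + z + 8/15z²
  Hence R(z) = 1 + z + 8/15z².

Solve |R(x)|<1 on ℝ⁻.
x=-1.35: |R|=0.6220
R=1: x+8/15x²=0 ⇒ x=−15/8=-1.8750; min R=1−1/(4·8/15)=0.5312>−1
Confirm numerically:
  x=-1.563: |R|=0.73992 <1
  x=-1.399: |R|=0.64484 <1
  x=-1.376: |R|=0.63380 <1
  x=-2.082: |R|=1.22985 >1
  x=-2.013: |R|=1.14816 >1
Stable set (-1.8750, 0).

z* = -1.8750.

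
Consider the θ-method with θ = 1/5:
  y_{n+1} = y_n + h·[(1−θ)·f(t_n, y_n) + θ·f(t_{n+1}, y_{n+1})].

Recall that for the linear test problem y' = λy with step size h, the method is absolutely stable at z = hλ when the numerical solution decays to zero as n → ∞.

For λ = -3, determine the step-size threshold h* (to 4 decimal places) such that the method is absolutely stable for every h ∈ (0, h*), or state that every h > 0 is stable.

(-3.3333,0); λ=-3 ⇒ h* = (10/3)/3 = 1.1111.

Set f=λy, z=hλ:
  y_{n+1} = y_n + z·[4/5·y_n + 1/5·y_{n+1}] ⇒ (1 − 1/5z)y_{n+1} = (1 + 4/5z)y_n
  so R(z) = (1 + 4/5z)/(1 − 1/5z).

Find x<0 with |R(x)|<1.
x=-1.71: |R|=0.2742
R=−1: 1+4/5x = −1+1/5x ⇒ -3/5x=2 ⇒ x=2/(-3/5)=-3.3333
Confirm numerically:
  x=-3.091: |R|=0.91015 <1
  x=-1.915: |R|=0.38467 <1
  x=-1.372: |R|=0.07659 <1
  x=-3.750: |R|=1.14286 >1
  x=-3.685: |R|=1.12147 >1
Stable set (-3.3333, 0).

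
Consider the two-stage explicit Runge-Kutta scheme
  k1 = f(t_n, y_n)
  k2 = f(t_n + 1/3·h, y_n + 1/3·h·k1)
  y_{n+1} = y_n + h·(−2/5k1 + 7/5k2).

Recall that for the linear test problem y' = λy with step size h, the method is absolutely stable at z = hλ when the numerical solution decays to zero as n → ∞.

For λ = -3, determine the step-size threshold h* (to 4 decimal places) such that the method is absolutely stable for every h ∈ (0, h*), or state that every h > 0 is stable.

(-2.1429,0); λ=-3 ⇒ h* = (15/7)/3 = 0.7143.

Set f=λy, z=hλ:
  k1=λy_n ⇒ h·k1=z·y_n;  k2=λ(1+1/3z)y_n ⇒ h·k2=z(1+1/3z)y_n
  y_{n+1}/y_n = 1 − 2/5z + 7/5z(1+1/3z) = 1 + z + 7/15z²
  ⇒ R(z) = 1 + z + 7/15z².

Solve |R(x)|<1 on ℝ⁻.
x=-0.52: |R|=0.6062
R=1: x+7/15x²=0 ⇒ x=−15/7=-2.1429; min R=1−1/(4·7/15)=0.4643>−1
Confirm numerically:
  x=-1.574: |R|=0.58216 <1
  x=-1.527: |R|=0.56114 <1
  x=-0.951: |R|=0.47105 <1
  x=-2.737: |R|=1.75888 >1
  x=-2.720: |R|=1.73259 >1
  x=-2.200: |R|=1.05867 >1
Stable set (-2.1429, 0).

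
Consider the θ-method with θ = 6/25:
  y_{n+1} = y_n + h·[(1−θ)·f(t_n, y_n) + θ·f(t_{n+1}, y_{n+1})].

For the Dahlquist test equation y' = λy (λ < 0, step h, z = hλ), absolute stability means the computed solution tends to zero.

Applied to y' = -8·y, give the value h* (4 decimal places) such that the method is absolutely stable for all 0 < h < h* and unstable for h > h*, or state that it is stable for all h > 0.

With y'=λy (z=hλ):
  y_{n+1} = y_n + z·[19/25·y_n + 6/25·y_{n+1}] ⇒ (1 − 6/25z)y_{n+1} = (1 + 19/25z)y_n
  R(z) = (1 + 19/25z)/(1 − 6/25z).

Need |R(x)|<1, x<0.
x=-1.7: |R|=0.2074
R=−1: 1+19/25x = −1+6/25x ⇒ -13/25x=2 ⇒ x=2/(-13/25)=-3.8462
Confirm numerically:
  x=-3.769: |R|=0.97893 <1
  x=-3.763: |R|=0.97728 <1
  x=-3.233: |R|=0.82046 <1
  x=-2.934: |R|=0.72167 <1
  x=-4.404: |R|=1.14102 >1
  x=-4.368: |R|=1.13248 >1
Stable set (-3.8462, 0).

(-3.8462,0); λ=-8 ⇒ h* = (50/13)/8 = 0.4808.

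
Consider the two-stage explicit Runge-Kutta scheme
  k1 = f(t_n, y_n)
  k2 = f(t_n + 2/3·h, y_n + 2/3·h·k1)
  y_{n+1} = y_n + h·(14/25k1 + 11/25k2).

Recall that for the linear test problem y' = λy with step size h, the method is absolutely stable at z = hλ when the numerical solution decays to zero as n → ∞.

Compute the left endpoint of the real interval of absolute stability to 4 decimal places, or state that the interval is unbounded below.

z* = -3.4091.

Test eqn y'=λy, z=hλ:
  k1=λy_n ⇒ h·k1=z·y_n;  k2=λ(1+2/3z)y_n ⇒ h·k2=z(1+2/3z)y_n
  y_{n+1}/y_n = 1 + 14/25z + 11/25z(1+2/3z) = 1 + z + 22/75z²
  so R(z) = 1 + z + 22/75z².

Need |R(x)|<1, x<0.
x=-0.84: |R|=0.3670
R=1: x+22/75x²=0 ⇒ x=−75/22=-3.4091; min R=1−1/(4·22/75)=0.1477>−1
Confirm numerically:
  x=-3.352: |R|=0.94387 <1
  x=-3.069: |R|=0.69384 <1
  x=-1.511: |R|=0.15872 <1
  x=-1.440: |R|=0.16826 <1
  x=-3.898: |R|=1.55903 >1
  x=-3.635: |R|=1.24088 >1
  x=-3.501: |R|=1.09439 >1
Interval (-3.4091, 0).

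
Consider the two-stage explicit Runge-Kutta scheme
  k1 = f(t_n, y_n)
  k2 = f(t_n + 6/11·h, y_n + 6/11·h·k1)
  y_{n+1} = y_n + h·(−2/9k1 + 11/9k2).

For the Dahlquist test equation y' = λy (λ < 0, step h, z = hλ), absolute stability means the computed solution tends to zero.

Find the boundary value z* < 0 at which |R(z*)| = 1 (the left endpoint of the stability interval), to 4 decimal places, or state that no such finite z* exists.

z* = -1.5000.

Set f=λy, z=hλ:
  k1=λy_n ⇒ h·k1=z·y_n;  k2=λ(1+6/11z)y_n ⇒ h·k2=z(1+6/11z)y_n
  y_{n+1}/y_n = 1 − 2/9z + 11/9z(1+6/11z) = 1 + z + 2/3z²
  ⇒ R(z) = 1 + z + 2/3z².

Boundary: |R(x)|=1, x<0.
x=-0.7: |R|=0.6267
R=1: x+2/3x²=0 ⇒ x=−3/2=-1.5000; min R=1−1/(4·2/3)=0.6250>−1
Confirm numerically:
  x=-1.365: |R|=0.87715 <1
  x=-1.177: |R|=0.74655 <1
  x=-1.036: |R|=0.67953 <1
  x=-1.934: |R|=1.55957 >1
  x=-1.875: |R|=1.46875 >1
  x=-1.665: |R|=1.18315 >1
So |R|<1 on (-1.5000, 0).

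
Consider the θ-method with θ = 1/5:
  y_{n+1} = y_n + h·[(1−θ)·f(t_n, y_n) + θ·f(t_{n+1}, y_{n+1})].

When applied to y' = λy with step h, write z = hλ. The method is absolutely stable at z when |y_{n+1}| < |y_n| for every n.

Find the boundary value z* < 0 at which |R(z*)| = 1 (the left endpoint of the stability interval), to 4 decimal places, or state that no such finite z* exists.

z* = -3.3333.

Test eqn y'=λy, z=hλ:
  y_{n+1} = y_n + z·[4/5·y_n + 1/5·y_{n+1}] ⇒ (1 − 1/5z)y_{n+1} = (1 + 4/5z)y_n
  Hence R(z) = (1 + 4/5z)/(1 − 1/5z).

Need |R(x)|<1, x<0.
x=-0.53: |R|=0.5208
R=−1: 1+4/5x = −1+1/5x ⇒ -3/5x=2 ⇒ x=2/(-3/5)=-3.3333
Confirm numerically:
  x=-3.306: |R|=0.99013 <1
  x=-3.062: |R|=0.89903 <1
  x=-2.742: |R|=0.77086 <1
  x=-2.666: |R|=0.73885 <1
  x=-3.863: |R|=1.17928 >1
  x=-3.503: |R|=1.05986 >1
So |R|<1 on (-3.3333, 0).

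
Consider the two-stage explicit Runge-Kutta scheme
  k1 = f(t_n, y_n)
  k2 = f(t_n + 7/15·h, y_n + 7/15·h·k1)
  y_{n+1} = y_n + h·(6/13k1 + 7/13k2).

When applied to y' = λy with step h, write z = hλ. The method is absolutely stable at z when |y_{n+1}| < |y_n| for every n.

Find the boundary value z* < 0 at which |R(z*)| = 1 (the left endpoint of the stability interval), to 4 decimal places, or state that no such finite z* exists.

With y'=λy (z=hλ):
  k1=λy_n ⇒ h·k1=z·y_n;  k2=λ(1+7/15z)y_n ⇒ h·k2=z(1+7/15z)y_n
  y_{n+1}/y_n = 1 + 6/13z + 7/13z(1+7/15z) = 1 + z + 49/195z²
  Hence R(z) = 1 + z + 49/195z².

Need |R(x)|<1, x<0.
x=-0.76: |R|=0.3851
R=1: x+49/195x²=0 ⇒ x=−195/49=-3.9796; min R=1−1/(4·49/195)=0.0051>−1
Confirm numerically:
  x=-3.502: |R|=0.57972 <1
  x=-2.901: |R|=0.21374 <1
  x=-2.310: |R|=0.03087 <1
  x=-4.485: |R|=1.56960 >1
  x=-4.166: |R|=1.19514 >1
  x=-4.070: |R|=1.09246 >1
Interval (-3.9796, 0).

left endpoint -3.9796.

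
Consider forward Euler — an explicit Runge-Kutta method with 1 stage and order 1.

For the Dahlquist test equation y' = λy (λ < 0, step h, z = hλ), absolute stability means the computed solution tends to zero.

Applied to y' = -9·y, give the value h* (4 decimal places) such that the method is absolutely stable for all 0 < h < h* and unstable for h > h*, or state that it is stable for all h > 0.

On y'=λy, z=hλ:
  order 1, 1-stage ⇒ R(z)=1+z
  (e.g. R(-1.08)=-0.08000, |R|=0.08000)

Find x<0 with |R(x)|<1.
x=-1.08: |R|=0.0800
|R(-2.24)|=1.2400 |R(-1.75)|=0.7500 |R(-0.7)|=0.3000
Bisect:
  x_lo=-2.8054 |R|=1.8054  x_hi=-0.3566 |R|=0.6434
  mid=-1.58100 |R|=0.58100 →hi
  mid=-2.19321 |R|=1.19321 →lo
  mid=-1.88710 |R|=0.88710 →hi
  mid=-2.04016 |R|=1.04016 →lo
  mid=-1.96363 |R|=0.96363 →hi
  mid=-2.00189 |R|=1.00189 →lo
  mid=-1.98276 |R|=0.98276 →hi
  mid=-1.99233 |R|=0.99233 →hi
  mid=-1.99711 |R|=0.99711 →hi
  mid=-1.99950 |R|=0.99950 →hi
  ...
  [-2.00010,-1.99995] ⇒ x*=-2.0000
Stable set (-2.0000, 0).

(-2.0000,0); λ=-9 ⇒ h* = 0.2222.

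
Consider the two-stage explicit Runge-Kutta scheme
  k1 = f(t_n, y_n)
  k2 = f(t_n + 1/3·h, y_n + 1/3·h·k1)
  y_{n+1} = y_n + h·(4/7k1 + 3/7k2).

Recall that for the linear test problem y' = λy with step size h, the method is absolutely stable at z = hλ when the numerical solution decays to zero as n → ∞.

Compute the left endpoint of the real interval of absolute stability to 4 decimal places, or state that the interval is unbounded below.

On y'=λy, z=hλ:
  k1=λy_n ⇒ h·k1=z·y_n;  k2=λ(1+1/3z)y_n ⇒ h·k2=z(1+1/3z)y_n
  y_{n+1}/y_n = 1 + 4/7z + 3/7z(1+1/3z) = 1 + z + 1/7z²
  Hence R(z) = 1 + z + 1/7z².

Boundary: |R(x)|=1, x<0.
x=-1.55: |R|=0.2068
R=1: x+1/7x²=0 ⇒ x=−7=-7.0000; min R=1−1/(4·1/7)=-0.7500>−1
Confirm numerically:
  x=-6.202: |R|=0.29297 <1
  x=-5.354: |R|=0.25895 <1
  x=-3.240: |R|=0.74034 <1
  x=-7.297: |R|=1.30960 >1
  x=-7.286: |R|=1.29769 >1
Interval (-7.0000, 0).

z* = -7.0000.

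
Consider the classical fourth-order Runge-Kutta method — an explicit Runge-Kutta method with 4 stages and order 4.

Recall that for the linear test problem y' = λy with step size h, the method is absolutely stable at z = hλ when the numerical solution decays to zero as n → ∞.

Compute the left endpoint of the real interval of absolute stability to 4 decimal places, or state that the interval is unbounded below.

Test eqn y'=λy, z=hλ:
  order 4, 4-stage ⇒ R(z)=1+z+z^2/2+z^3/6+z^4/24
  (e.g. R(-0.62)=0.53864, |R|=0.53864)

Boundary: |R(x)|=1, x<0.
x=-0.62: |R|=0.5386
|R(-2.21)|=0.4270 |R(-1.56)|=0.2708 |R(-1.31)|=0.2961
Bisect:
  x_lo=-3.1035 |R|=1.5958  x_hi=-0.1333 |R|=0.8752
  mid=-1.61839 |R|=0.27056 →hi
  mid=-2.36095 |R|=0.52734 →hi
  mid=-2.73223 |R|=0.92291 →hi
  mid=-2.91787 |R|=1.21900 →lo
  mid=-2.82505 |R|=1.06162 →lo
  mid=-2.77864 |R|=0.99002 →hi
  mid=-2.80185 |R|=1.02525 →lo
  mid=-2.79025 |R|=1.00749 →lo
  mid=-2.78444 |R|=0.99872 →hi
  mid=-2.78735 |R|=1.00310 →lo
  ...
  [-2.78535,-2.78517] ⇒ x*=-2.7853
Stable set (-2.7853, 0).

z* = -2.7853.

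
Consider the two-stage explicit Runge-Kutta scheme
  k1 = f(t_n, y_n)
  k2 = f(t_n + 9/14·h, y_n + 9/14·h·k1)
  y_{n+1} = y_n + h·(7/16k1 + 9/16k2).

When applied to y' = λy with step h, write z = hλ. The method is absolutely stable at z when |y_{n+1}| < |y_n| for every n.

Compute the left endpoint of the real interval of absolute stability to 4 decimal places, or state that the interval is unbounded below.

z* = -2.7654.

Set f=λy, z=hλ:
  k1=λy_n ⇒ h·k1=z·y_n;  k2=λ(1+9/14z)y_n ⇒ h·k2=z(1+9/14z)y_n
  y_{n+1}/y_n = 1 + 7/16z + 9/16z(1+9/14z) = 1 + z + 81/224z²
  ⇒ R(z) = 1 + z + 81/224z².

Need |R(x)|<1, x<0.
x=-1.13: |R|=0.3317
R=1: x+81/224x²=0 ⇒ x=−224/81=-2.7654; min R=1−1/(4·81/224)=0.3086>−1
Confirm numerically:
  x=-2.737: |R|=0.97186 <1
  x=-2.129: |R|=0.51004 <1
  x=-1.489: |R|=0.31273 <1
  x=-3.235: |R|=1.54930 >1
  x=-3.005: |R|=1.26032 >1
Stable set (-2.7654, 0).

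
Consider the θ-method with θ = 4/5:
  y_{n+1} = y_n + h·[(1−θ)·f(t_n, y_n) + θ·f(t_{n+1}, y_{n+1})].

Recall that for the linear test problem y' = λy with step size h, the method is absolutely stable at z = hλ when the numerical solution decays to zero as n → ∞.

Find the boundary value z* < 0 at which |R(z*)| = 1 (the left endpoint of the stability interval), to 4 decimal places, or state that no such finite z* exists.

unbounded; (−∞, 0).

Test eqn y'=λy, z=hλ:
  y_{n+1} = y_n + z·[1/5·y_n + 4/5·y_{n+1}] ⇒ (1 − 4/5z)y_{n+1} = (1 + 1/5z)y_n
  ⇒ R(z) = (1 + 1/5z)/(1 − 4/5z).

Boundary: |R(x)|=1, x<0.
x=-1.15: |R|=0.4010
x=-2: |R|=0.2308
x=-10: |R|=0.1111
x=-100: |R|=0.2346
θ=4/5≥1/2 ⇒ |1+1/5x|<|1−4/5x| ∀x<0 ⇒ stable on all of ℝ⁻.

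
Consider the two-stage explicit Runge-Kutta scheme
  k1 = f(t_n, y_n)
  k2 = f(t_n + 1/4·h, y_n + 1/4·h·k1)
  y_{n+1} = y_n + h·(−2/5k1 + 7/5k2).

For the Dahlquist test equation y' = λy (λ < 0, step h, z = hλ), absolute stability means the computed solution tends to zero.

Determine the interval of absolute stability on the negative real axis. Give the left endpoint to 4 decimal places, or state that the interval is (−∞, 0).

Set f=λy, z=hλ:
  k1=λy_n ⇒ h·k1=z·y_n;  k2=λ(1+1/4z)y_n ⇒ h·k2=z(1+1/4z)y_n
  y_{n+1}/y_n = 1 − 2/5z + 7/5z(1+1/4z) = 1 + z + 7/20z²
  Hence R(z) = 1 + z + 7/20z².

Solve |R(x)|<1 on ℝ⁻.
x=-1.54: |R|=0.2901
R=1: x+7/20x²=0 ⇒ x=−20/7=-2.8571; min R=1−1/(4·7/20)=0.2857>−1
Confirm numerically:
  x=-2.365: |R|=0.59263 <1
  x=-2.088: |R|=0.43791 <1
  x=-1.592: |R|=0.29506 <1
  x=-1.295: |R|=0.29196 <1
  x=-3.051: |R|=1.20701 >1
  x=-3.041: |R|=1.19569 >1
Stable set (-2.8571, 0).

(-2.8571, 0).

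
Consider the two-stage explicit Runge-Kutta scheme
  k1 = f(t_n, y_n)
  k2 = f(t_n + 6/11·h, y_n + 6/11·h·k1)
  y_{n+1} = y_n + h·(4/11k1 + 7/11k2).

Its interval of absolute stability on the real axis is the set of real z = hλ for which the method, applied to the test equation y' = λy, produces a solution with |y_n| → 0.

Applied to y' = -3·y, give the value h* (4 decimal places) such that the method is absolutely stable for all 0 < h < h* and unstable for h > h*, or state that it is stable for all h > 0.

Set f=λy, z=hλ:
  k1=λy_n ⇒ h·k1=z·y_n;  k2=λ(1+6/11z)y_n ⇒ h·k2=z(1+6/11z)y_n
  y_{n+1}/y_n = 1 + 4/11z + 7/11z(1+6/11z) = 1 + z + 42/121z²
  so R(z) = 1 + z + 42/121z².

Find x<0 with |R(x)|<1.
x=-1.5: |R|=0.2810
R=1: x+42/121x²=0 ⇒ x=−121/42=-2.8810; min R=1−1/(4·42/121)=0.2798>−1
Confirm numerically:
  x=-2.311: |R|=0.54280 <1
  x=-2.154: |R|=0.45648 <1
  x=-1.363: |R|=0.28185 <1
  x=-3.435: |R|=1.66060 >1
  x=-3.350: |R|=1.54541 >1
  x=-3.343: |R|=1.53615 >1
Stable set (-2.8810, 0).

(-2.8810,0); λ=-3 ⇒ h* = (121/42)/3 = 0.9603.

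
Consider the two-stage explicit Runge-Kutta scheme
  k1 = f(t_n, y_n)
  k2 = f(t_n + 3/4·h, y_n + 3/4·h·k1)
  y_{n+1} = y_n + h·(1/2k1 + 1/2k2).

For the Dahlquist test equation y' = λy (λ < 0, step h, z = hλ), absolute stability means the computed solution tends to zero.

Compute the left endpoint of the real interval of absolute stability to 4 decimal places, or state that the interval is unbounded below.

Set f=λy, z=hλ:
  k1=λy_n ⇒ h·k1=z·y_n;  k2=λ(1+3/4z)y_n ⇒ h·k2=z(1+3/4z)y_n
  y_{n+1}/y_n = 1 + 1/2z + 1/2z(1+3/4z) = 1 + z + 3/8z²
  so R(z) = 1 + z + 3/8z².

Need |R(x)|<1, x<0.
x=-0.98: |R|=0.3801
R=1: x+3/8x²=0 ⇒ x=−8/3=-2.6667; min R=1−1/(4·3/8)=0.3333>−1
Confirm numerically:
  x=-1.852: |R|=0.43421 <1
  x=-1.794: |R|=0.41291 <1
  x=-1.630: |R|=0.36634 <1
  x=-3.259: |R|=1.72391 >1
  x=-3.111: |R|=1.51837 >1
  x=-2.836: |R|=1.18009 >1
Interval (-2.6667, 0).

left endpoint -2.6667.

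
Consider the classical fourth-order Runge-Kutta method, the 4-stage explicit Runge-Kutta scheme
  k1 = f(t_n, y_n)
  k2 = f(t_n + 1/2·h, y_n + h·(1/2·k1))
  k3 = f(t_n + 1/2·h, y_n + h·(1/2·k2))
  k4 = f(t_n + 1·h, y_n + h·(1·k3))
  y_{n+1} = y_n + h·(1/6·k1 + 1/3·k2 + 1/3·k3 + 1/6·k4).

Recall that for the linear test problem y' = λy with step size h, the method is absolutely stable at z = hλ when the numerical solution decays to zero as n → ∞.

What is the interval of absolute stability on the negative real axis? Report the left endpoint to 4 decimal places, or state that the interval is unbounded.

On y'=λy, z=hλ:
  order 4, 4-stage ⇒ R(z)=1+z+z^2/2+z^3/6+z^4/24
  (e.g. R(-1.34)=0.29112, |R|=0.29112)

Need |R(x)|<1, x<0.
x=-1.34: |R|=0.2911
|R(-2.24)|=0.4446 |R(-2.2)|=0.4214 |R(-1.6)|=0.2704
Bisect:
  x_lo=-3.6304 |R|=3.2224  x_hi=-0.1287 |R|=0.8793
  mid=-1.87950 |R|=0.30014 →hi
  mid=-2.75493 |R|=0.95517 →hi
  mid=-3.19264 |R|=1.80911 →lo
  mid=-2.97378 |R|=1.32342 →lo
  mid=-2.86436 |R|=1.12589 →lo
  mid=-2.80964 |R|=1.03733 →lo
  mid=-2.78228 |R|=0.99547 →hi
  mid=-2.79596 |R|=1.01621 →lo
  ...
  [-2.78549,-2.78528] ⇒ x*=-2.7853
So |R|<1 on (-2.7853, 0).

z∈(-2.7853,0).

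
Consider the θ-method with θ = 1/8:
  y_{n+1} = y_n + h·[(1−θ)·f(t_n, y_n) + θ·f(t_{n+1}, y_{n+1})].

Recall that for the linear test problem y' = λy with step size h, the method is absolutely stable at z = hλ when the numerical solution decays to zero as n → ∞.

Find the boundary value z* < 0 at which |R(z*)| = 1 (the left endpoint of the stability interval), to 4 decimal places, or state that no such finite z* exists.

left endpoint -2.6667.

Test eqn y'=λy, z=hλ:
  y_{n+1} = y_n + z·[7/8·y_n + 1/8·y_{n+1}] ⇒ (1 − 1/8z)y_{n+1} = (1 + 7/8z)y_n
  R(z) = (1 + 7/8z)/(1 − 1/8z).

Solve |R(x)|<1 on ℝ⁻.
x=-1.17: |R|=0.0207
R=−1: 1+7/8x = −1+1/8x ⇒ -3/4x=2 ⇒ x=2/(-3/4)=-2.6667
Confirm numerically:
  x=-2.154: |R|=0.69707 <1
  x=-2.099: |R|=0.66274 <1
  x=-1.781: |R|=0.45670 <1
  x=-3.226: |R|=1.29895 >1
  x=-3.165: |R|=1.26780 >1
  x=-3.025: |R|=1.19501 >1
So |R|<1 on (-2.6667, 0).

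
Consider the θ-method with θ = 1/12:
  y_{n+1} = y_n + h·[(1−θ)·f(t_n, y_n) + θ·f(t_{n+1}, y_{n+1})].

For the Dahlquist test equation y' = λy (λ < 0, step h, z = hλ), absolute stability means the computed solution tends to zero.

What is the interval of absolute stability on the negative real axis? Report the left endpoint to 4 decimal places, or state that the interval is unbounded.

Set f=λy, z=hλ:
  y_{n+1} = y_n + z·[11/12·y_n + 1/12·y_{n+1}] ⇒ (1 − 1/12z)y_{n+1} = (1 + 11/12z)y_n
  Hence R(z) = (1 + 11/12z)/(1 − 1/12z).

Need |R(x)|<1, x<0.
x=-1.37: |R|=0.2296
R=−1: 1+11/12x = −1+1/12x ⇒ -5/6x=2 ⇒ x=2/(-5/6)=-2.4000
Confirm numerically:
  x=-1.722: |R|=0.50590 <1
  x=-1.688: |R|=0.47984 <1
  x=-1.180: |R|=0.07436 <1
  x=-2.742: |R|=1.23199 >1
  x=-2.589: |R|=1.12955 >1
Interval (-2.4000, 0).

z∈(-2.4000,0).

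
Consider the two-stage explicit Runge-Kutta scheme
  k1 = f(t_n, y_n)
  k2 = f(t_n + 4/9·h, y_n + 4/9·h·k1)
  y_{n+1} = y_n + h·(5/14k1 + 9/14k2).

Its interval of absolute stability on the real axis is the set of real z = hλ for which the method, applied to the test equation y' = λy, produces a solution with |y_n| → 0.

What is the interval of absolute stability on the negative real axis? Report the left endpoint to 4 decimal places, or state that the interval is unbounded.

(-3.5000, 0).

Test eqn y'=λy, z=hλ:
  k1=λy_n ⇒ h·k1=z·y_n;  k2=λ(1+4/9z)y_n ⇒ h·k2=z(1+4/9z)y_n
  y_{n+1}/y_n = 1 + 5/14z + 9/14z(1+4/9z) = 1 + z + 2/7z²
  R(z) = 1 + z + 2/7z².

Need |R(x)|<1, x<0.
x=-1.17: |R|=0.2211
R=1: x+2/7x²=0 ⇒ x=−7/2=-3.5000; min R=1−1/(4·2/7)=0.1250>−1
Confirm numerically:
  x=-3.377: |R|=0.88132 <1
  x=-3.340: |R|=0.84731 <1
  x=-2.339: |R|=0.22412 <1
  x=-1.751: |R|=0.12500 <1
  x=-4.075: |R|=1.66946 >1
  x=-3.644: |R|=1.14992 >1
Interval (-3.5000, 0).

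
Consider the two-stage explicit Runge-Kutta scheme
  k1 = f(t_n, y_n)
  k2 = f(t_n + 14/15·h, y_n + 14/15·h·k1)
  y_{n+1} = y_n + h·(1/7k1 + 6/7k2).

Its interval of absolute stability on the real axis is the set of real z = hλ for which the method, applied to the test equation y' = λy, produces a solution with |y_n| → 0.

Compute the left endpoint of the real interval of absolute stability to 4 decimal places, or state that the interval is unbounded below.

left endpoint -1.2500.

On y'=λy, z=hλ:
  k1=λy_n ⇒ h·k1=z·y_n;  k2=λ(1+14/15z)y_n ⇒ h·k2=z(1+14/15z)y_n
  y_{n+1}/y_n = 1 + 1/7z + 6/7z(1+14/15z) = 1 + z + 4/5z²
  so R(z) = 1 + z + 4/5z².

Boundary: |R(x)|=1, x<0.
x=-0.63: |R|=0.6875
R=1: x+4/5x²=0 ⇒ x=−5/4=-1.2500; min R=1−1/(4·4/5)=0.6875>−1
Confirm numerically:
  x=-1.055: |R|=0.83542 <1
  x=-0.874: |R|=0.73710 <1
  x=-0.691: |R|=0.69098 <1
  x=-1.562: |R|=1.38988 >1
  x=-1.533: |R|=1.34707 >1
  x=-1.511: |R|=1.31550 >1
Stable set (-1.2500, 0).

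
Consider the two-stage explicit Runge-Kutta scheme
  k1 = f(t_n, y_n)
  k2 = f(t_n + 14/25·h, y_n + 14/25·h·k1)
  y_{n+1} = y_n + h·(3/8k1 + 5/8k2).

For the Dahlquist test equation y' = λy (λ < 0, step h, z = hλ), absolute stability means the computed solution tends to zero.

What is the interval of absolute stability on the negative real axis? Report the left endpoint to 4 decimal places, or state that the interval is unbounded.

z∈(-2.8571,0).

Set f=λy, z=hλ:
  k1=λy_n ⇒ h·k1=z·y_n;  k2=λ(1+14/25z)y_n ⇒ h·k2=z(1+14/25z)y_n
  y_{n+1}/y_n = 1 + 3/8z + 5/8z(1+14/25z) = 1 + z + 7/20z²
  R(z) = 1 + z + 7/20z².

Find x<0 with |R(x)|<1.
x=-0.87: |R|=0.3949
R=1: x+7/20x²=0 ⇒ x=−20/7=-2.8571; min R=1−1/(4·7/20)=0.2857>−1
Confirm numerically:
  x=-2.535: |R|=0.71418 <1
  x=-1.898: |R|=0.36284 <1
  x=-1.267: |R|=0.29485 <1
  x=-3.183: |R|=1.36302 >1
  x=-3.149: |R|=1.32167 >1
So |R|<1 on (-2.8571, 0).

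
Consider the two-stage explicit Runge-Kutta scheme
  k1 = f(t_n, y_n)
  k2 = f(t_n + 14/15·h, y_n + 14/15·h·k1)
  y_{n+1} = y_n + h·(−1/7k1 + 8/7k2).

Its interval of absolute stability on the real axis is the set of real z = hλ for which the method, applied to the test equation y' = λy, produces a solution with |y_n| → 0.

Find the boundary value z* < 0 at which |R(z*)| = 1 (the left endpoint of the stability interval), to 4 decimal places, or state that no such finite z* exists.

With y'=λy (z=hλ):
  k1=λy_n ⇒ h·k1=z·y_n;  k2=λ(1+14/15z)y_n ⇒ h·k2=z(1+14/15z)y_n
  y_{n+1}/y_n = 1 − 1/7z + 8/7z(1+14/15z) = 1 + z + 16/15z²
  Hence R(z) = 1 + z + 16/15z².

Need |R(x)|<1, x<0.
x=-0.49: |R|=0.7661
R=1: x+16/15x²=0 ⇒ x=−15/16=-0.9375; min R=1−1/(4·16/15)=0.7656>−1
Confirm numerically:
  x=-0.804: |R|=0.88551 <1
  x=-0.766: |R|=0.85987 <1
  x=-0.585: |R|=0.78004 <1
  x=-1.428: |R|=1.74713 >1
  x=-1.132: |R|=1.23485 >1
  x=-1.018: |R|=1.08741 >1
Stable set (-0.9375, 0).

left endpoint -0.9375.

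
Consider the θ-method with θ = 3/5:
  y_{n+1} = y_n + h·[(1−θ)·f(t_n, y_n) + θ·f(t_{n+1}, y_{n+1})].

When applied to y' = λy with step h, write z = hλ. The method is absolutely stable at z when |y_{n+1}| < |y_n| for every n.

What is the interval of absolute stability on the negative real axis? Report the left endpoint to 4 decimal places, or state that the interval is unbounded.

Set f=λy, z=hλ:
  y_{n+1} = y_n + z·[2/5·y_n + 3/5·y_{n+1}] ⇒ (1 − 3/5z)y_{n+1} = (1 + 2/5z)y_n
  R(z) = (1 + 2/5z)/(1 − 3/5z).

Need |R(x)|<1, x<0.
x=-0.87: |R|=0.4284
x=-2: |R|=0.0909
x=-10: |R|=0.4286
x=-100: |R|=0.6393
θ=3/5≥1/2 ⇒ |1+2/5x|<|1−3/5x| ∀x<0 ⇒ unbounded interval.

(−∞, 0) — no finite endpoint.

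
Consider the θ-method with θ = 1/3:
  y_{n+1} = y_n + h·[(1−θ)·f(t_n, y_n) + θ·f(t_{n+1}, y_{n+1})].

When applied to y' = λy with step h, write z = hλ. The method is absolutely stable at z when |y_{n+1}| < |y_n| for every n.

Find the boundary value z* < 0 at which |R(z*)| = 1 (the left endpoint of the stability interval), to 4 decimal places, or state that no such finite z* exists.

z* = -6.0000.

With y'=λy (z=hλ):
  y_{n+1} = y_n + z·[2/3·y_n + 1/3·y_{n+1}] ⇒ (1 − 1/3z)y_{n+1} = (1 + 2/3z)y_n
  Hence R(z) = (1 + 2/3z)/(1 − 1/3z).

Boundary: |R(x)|=1, x<0.
x=-0.75: |R|=0.4000
R=−1: 1+2/3x = −1+1/3x ⇒ -1/3x=2 ⇒ x=2/(-1/3)=-6.0000
Confirm numerically:
  x=-5.268: |R|=0.91147 <1
  x=-4.534: |R|=0.80542 <1
  x=-2.575: |R|=0.38565 <1
  x=-6.364: |R|=1.03887 >1
  x=-6.338: |R|=1.03620 >1
Interval (-6.0000, 0).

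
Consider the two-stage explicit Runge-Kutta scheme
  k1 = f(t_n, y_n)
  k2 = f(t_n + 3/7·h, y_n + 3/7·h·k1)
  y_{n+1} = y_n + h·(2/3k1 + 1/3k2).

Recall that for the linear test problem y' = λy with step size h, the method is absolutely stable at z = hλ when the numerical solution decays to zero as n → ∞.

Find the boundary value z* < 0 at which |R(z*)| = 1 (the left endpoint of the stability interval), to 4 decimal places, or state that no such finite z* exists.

Test eqn y'=λy, z=hλ:
  k1=λy_n ⇒ h·k1=z·y_n;  k2=λ(1+3/7z)y_n ⇒ h·k2=z(1+3/7z)y_n
  y_{n+1}/y_n = 1 + 2/3z + 1/3z(1+3/7z) = 1 + z + 1/7z²
  R(z) = 1 + z + 1/7z².

Solve |R(x)|<1 on ℝ⁻.
x=-1.57: |R|=0.2179
R=1: x+1/7x²=0 ⇒ x=−7=-7.0000; min R=1−1/(4·1/7)=-0.7500>−1
Confirm numerically:
  x=-5.758: |R|=0.02163 <1
  x=-5.570: |R|=0.13787 <1
  x=-4.150: |R|=0.68964 <1
  x=-3.917: |R|=0.72516 <1
  x=-7.496: |R|=1.53115 >1
  x=-7.474: |R|=1.50610 >1
  x=-7.160: |R|=1.16366 >1
So |R|<1 on (-7.0000, 0).

left endpoint -7.0000.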